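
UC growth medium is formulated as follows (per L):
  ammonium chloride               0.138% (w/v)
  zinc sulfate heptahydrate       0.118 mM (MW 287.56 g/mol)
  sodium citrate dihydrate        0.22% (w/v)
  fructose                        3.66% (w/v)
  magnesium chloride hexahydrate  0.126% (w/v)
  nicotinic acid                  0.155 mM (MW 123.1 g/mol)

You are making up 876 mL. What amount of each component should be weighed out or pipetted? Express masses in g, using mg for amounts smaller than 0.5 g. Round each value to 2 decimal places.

Working volume: 876 mL = 0.876 L.
ammonium chloride: 0.138 g per 100 mL × 876 mL ÷ 100 = 1.21 g
zinc sulfate heptahydrate: 0.118 mmol/L × 287.56 mg/mmol × 0.876 L = 29.72 mg
sodium citrate dihydrate: 0.22% w/v = 2.2 g/L → 2.2 × 0.876 L = 1.93 g
fructose: 3.66% w/v = 36.6 g/L → 36.6 × 0.876 L = 32.06 g
magnesium chloride hexahydrate: 0.126% w/v = 1.26 g/L → 1.26 × 0.876 L = 1.10 g
nicotinic acid: 0.155 mmol/L × 123.1 mg/mmol × 0.876 L = 16.71 mg

ammonium chloride 1.21 g; zinc sulfate heptahydrate 29.72 mg; sodium citrate dihydrate 1.93 g; fructose 32.06 g; magnesium chloride hexahydrate 1.10 g; nicotinic acid 16.71 mg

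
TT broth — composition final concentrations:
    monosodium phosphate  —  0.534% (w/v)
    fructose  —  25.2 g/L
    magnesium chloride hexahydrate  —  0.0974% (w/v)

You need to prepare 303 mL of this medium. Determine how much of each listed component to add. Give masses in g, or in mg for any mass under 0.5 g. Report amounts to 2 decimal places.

monosodium phosphate 1.62 g; fructose 7.64 g; magnesium chloride hexahydrate 295.12 mg

Target volume = 303 mL = 0.303 L.
monosodium phosphate: 0.534 g per 100 mL × 303 mL ÷ 100 = 1.62 g
fructose: 25.2 g/L × 0.303 L = 7.64 g
magnesium chloride hexahydrate: 0.0974% w/v = 0.974 g/L → 0.974 × 0.303 L = 0.295122 g = 295.12 mg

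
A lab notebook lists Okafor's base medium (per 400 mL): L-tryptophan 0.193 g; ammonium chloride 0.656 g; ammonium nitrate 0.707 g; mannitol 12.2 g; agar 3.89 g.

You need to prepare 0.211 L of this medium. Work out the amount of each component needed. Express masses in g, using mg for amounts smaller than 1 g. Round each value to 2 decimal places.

L-tryptophan 101.81 mg; ammonium chloride 346.04 mg; ammonium nitrate 372.94 mg; mannitol 6.44 g; agar 2.05 g

Ratio of target to recipe volume: 211 / 400 = 0.5275.
L-tryptophan: 0.193 g × (211 mL / 400 mL) = 0.101807 g = 101.81 mg
ammonium chloride: 0.656 g × (211 mL / 400 mL) = 0.34604 g = 346.04 mg
ammonium nitrate: 0.707 g × (211 mL / 400 mL) = 0.372942 g = 372.94 mg
mannitol: 12.2 g × (211 mL / 400 mL) = 6.44 g
agar: 3.89 g × (211 mL / 400 mL) = 2.05 g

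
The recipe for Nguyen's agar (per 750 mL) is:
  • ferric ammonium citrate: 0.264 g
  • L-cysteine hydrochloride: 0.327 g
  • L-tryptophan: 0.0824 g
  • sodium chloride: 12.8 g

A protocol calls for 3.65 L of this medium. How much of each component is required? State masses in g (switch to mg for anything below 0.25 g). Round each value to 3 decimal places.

Scale factor = 3650 mL / 750 mL = 4.86667.
ferric ammonium citrate: 0.264 g × (3650 mL / 750 mL) = 1.285 g
L-cysteine hydrochloride: 0.327 g × (3650 mL / 750 mL) = 1.591 g
L-tryptophan: 0.0824 g × (3650 mL / 750 mL) = 0.401 g
sodium chloride: 12.8 g × (3650 mL / 750 mL) = 62.293 g

ferric ammonium citrate 1.285 g; L-cysteine hydrochloride 1.591 g; L-tryptophan 0.401 g; sodium chloride 62.293 g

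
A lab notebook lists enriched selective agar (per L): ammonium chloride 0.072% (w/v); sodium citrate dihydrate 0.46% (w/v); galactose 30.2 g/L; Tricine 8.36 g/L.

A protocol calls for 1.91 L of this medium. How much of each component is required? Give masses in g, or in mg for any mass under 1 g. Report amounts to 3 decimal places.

ammonium chloride 1.375 g; sodium citrate dihydrate 8.786 g; galactose 57.682 g; Tricine 15.968 g

Scale factor relative to 1 L: 1.91.
ammonium chloride: 0.072% w/v = 0.72 g/L → 0.72 × 1.91 L = 1.375 g
sodium citrate dihydrate: 0.46 g per 100 mL × 1910 mL ÷ 100 = 8.786 g
galactose: 30.2 g/L × 1.91 L = 57.682 g
Tricine: 8.36 g/L × 1.91 L = 15.968 g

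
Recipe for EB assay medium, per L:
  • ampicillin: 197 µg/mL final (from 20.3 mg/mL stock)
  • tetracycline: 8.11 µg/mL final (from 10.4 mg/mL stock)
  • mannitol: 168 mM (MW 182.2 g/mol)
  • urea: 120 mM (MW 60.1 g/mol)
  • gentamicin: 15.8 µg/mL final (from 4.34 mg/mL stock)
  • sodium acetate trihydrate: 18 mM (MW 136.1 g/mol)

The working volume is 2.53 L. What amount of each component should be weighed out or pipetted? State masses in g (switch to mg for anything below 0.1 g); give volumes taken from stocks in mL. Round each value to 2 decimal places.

ampicillin 24.55 mL; tetracycline 1.97 mL; mannitol 77.44 g; urea 18.25 g; gentamicin 9.21 mL; sodium acetate trihydrate 6.20 g

Working volume: 2.53 L.
ampicillin: dilute stock: 197 µg/mL × 2530 mL ÷ 20300 µg/mL = 24.55 mL
tetracycline: dilute stock: 8.11 µg/mL × 2530 mL ÷ 10400 µg/mL = 1.97 mL
mannitol: 168 mmol/L × 182.2 g/mol × 2.53 L ÷ 1000 = 77.44 g
urea: 120 mmol/L × 60.1 g/mol × 2.53 L ÷ 1000 = 18.25 g
gentamicin: dilute stock: 15.8 µg/mL × 2530 mL ÷ 4340 µg/mL = 9.21 mL
sodium acetate trihydrate: 18 mmol/L × 136.1 g/mol × 2.53 L ÷ 1000 = 6.20 g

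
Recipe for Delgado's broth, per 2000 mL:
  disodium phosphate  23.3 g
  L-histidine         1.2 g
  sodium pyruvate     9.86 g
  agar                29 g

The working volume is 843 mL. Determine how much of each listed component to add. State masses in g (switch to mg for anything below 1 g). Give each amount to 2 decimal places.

disodium phosphate 9.82 g; L-histidine 505.80 mg; sodium pyruvate 4.16 g; agar 12.22 g

Scale factor = 843 mL / 2000 mL = 0.4215.
disodium phosphate: 23.3 g × (843 mL / 2000 mL) = 9.82 g
L-histidine: 1.2 g × (843 mL / 2000 mL) = 0.5058 g = 505.80 mg
sodium pyruvate: 9.86 g × (843 mL / 2000 mL) = 4.16 g
agar: 29 g × (843 mL / 2000 mL) = 12.22 g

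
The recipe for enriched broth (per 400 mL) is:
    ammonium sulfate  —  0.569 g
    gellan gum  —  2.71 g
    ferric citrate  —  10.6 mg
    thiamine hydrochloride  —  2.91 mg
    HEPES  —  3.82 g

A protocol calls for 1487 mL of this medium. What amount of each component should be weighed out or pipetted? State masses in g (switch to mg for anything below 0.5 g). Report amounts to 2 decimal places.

Scale factor = 1487 mL / 400 mL = 3.7175.
ammonium sulfate: 0.569 g × (1487 mL / 400 mL) = 2.12 g
gellan gum: 2.71 g × (1487 mL / 400 mL) = 10.07 g
ferric citrate: 10.6 mg × (1487 mL / 400 mL) = 39.41 mg
thiamine hydrochloride: 2.91 mg × (1487 mL / 400 mL) = 10.82 mg
HEPES: 3.82 g × (1487 mL / 400 mL) = 14.20 g

ammonium sulfate 2.12 g; gellan gum 10.07 g; ferric citrate 39.41 mg; thiamine hydrochloride 10.82 mg; HEPES 14.20 g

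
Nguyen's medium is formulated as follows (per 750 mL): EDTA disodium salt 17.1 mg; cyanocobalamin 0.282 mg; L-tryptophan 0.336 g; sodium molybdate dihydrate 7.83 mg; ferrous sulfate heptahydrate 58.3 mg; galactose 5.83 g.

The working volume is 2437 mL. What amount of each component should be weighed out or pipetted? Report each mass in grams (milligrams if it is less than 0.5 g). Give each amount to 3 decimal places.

EDTA disodium salt 55.564 mg; cyanocobalamin 0.916 mg; L-tryptophan 1.092 g; sodium molybdate dihydrate 25.442 mg; ferrous sulfate heptahydrate 189.436 mg; galactose 18.944 g

Ratio of target to recipe volume: 2437 / 750 = 3.24933.
EDTA disodium salt: 17.1 mg × (2437 mL / 750 mL) = 55.564 mg
cyanocobalamin: 0.282 mg × (2437 mL / 750 mL) = 0.916 mg
L-tryptophan: 0.336 g × (2437 mL / 750 mL) = 1.092 g
sodium molybdate dihydrate: 7.83 mg × (2437 mL / 750 mL) = 25.442 mg
ferrous sulfate heptahydrate: 58.3 mg × (2437 mL / 750 mL) = 189.436 mg
galactose: 5.83 g × (2437 mL / 750 mL) = 18.944 g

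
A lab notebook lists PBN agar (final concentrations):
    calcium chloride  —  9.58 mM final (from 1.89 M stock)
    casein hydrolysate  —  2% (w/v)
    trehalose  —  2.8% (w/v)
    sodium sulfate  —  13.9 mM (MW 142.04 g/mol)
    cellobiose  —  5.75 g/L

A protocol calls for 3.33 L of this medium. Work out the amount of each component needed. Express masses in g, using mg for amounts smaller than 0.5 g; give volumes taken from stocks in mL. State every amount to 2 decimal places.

calcium chloride 16.88 mL; casein hydrolysate 66.60 g; trehalose 93.24 g; sodium sulfate 6.57 g; cellobiose 19.15 g

Working volume: 3.33 L.
calcium chloride: dilute stock: 9.58 mM × 3330 mL ÷ 1890 mM = 16.88 mL
casein hydrolysate: 2 g per 100 mL × 3330 mL ÷ 100 = 66.60 g
trehalose: 2.8 g per 100 mL × 3330 mL ÷ 100 = 93.24 g
sodium sulfate: 13.9 mmol/L × 142.04 g/mol × 3.33 L ÷ 1000 = 6.57 g
cellobiose: 5.75 g/L × 3.33 L = 19.15 g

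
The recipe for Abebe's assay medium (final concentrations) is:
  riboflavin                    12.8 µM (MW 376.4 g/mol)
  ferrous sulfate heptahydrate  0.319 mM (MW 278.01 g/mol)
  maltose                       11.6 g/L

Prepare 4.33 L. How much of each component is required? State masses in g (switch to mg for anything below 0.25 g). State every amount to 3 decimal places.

riboflavin 20.862 mg; ferrous sulfate heptahydrate 0.384 g; maltose 50.228 g

Working volume: 4.33 L.
riboflavin: 12.8 µmol/L × 376.4 g/mol × 4.33 L ÷ 1000 = 20.862 mg
ferrous sulfate heptahydrate: 0.319 mmol/L × 278.01 g/mol × 4.33 L ÷ 1000 = 0.384 g
maltose: 11.6 g/L × 4.33 L = 50.228 g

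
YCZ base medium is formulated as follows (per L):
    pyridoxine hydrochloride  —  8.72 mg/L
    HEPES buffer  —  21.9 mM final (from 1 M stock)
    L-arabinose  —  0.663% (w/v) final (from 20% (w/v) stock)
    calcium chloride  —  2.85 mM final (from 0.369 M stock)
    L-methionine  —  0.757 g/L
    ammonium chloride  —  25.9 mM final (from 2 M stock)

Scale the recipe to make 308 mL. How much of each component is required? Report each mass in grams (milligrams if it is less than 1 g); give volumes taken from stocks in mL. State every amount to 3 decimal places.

Target volume = 308 mL = 0.308 L.
pyridoxine hydrochloride: 8.72 mg/L × 0.308 L = 2.686 mg
HEPES buffer: V = C2·V2/C1 = 21.9 mM × 308 mL ÷ 1000 mM = 6.745 mL
L-arabinose: dilute stock: 0.663% ÷ 20% × 308 mL = 10.210 mL
calcium chloride: C1V1 = C2V2 → 2.85 mM × 308 mL ÷ 369 mM = 2.379 mL
L-methionine: 0.757 g/L × 0.308 L = 0.233156 g = 233.156 mg
ammonium chloride: C1V1 = C2V2 → 25.9 mM × 308 mL ÷ 2000 mM = 3.989 mL

pyridoxine hydrochloride 2.686 mg; HEPES buffer 6.745 mL; L-arabinose 10.210 mL; calcium chloride 2.379 mL; L-methionine 233.156 mg; ammonium chloride 3.989 mL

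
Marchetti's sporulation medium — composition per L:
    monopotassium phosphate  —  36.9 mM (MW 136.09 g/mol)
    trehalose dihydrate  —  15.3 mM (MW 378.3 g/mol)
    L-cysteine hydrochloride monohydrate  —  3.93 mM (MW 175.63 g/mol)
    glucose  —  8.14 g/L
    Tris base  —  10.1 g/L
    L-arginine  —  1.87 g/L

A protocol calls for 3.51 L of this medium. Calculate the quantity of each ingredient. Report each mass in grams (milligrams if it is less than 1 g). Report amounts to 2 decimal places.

Scale factor relative to 1 L: 3.51.
monopotassium phosphate: 36.9 mmol/L × 136.09 g/mol × 3.51 L ÷ 1000 = 17.63 g
trehalose dihydrate: 15.3 mmol/L × 378.3 g/mol × 3.51 L ÷ 1000 = 20.32 g
L-cysteine hydrochloride monohydrate: 3.93 mmol/L × 175.63 g/mol × 3.51 L ÷ 1000 = 2.42 g
glucose: 8.14 g/L × 3.51 L = 28.57 g
Tris base: 10.1 g/L × 3.51 L = 35.45 g
L-arginine: 1.87 g/L × 3.51 L = 6.56 g

monopotassium phosphate 17.63 g; trehalose dihydrate 20.32 g; L-cysteine hydrochloride monohydrate 2.42 g; glucose 28.57 g; Tris base 35.45 g; L-arginine 6.56 g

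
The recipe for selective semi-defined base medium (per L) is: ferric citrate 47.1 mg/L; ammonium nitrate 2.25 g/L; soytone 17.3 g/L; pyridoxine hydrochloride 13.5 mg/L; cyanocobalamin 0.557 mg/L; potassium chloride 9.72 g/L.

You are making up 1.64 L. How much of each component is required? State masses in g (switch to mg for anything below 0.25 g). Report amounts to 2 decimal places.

Scale factor relative to 1 L: 1.64.
ferric citrate: 47.1 mg/L × 1.64 L = 77.24 mg
ammonium nitrate: 2.25 g/L × 1.64 L = 3.69 g
soytone: 17.3 g/L × 1.64 L = 28.37 g
pyridoxine hydrochloride: 13.5 mg/L × 1.64 L = 22.14 mg
cyanocobalamin: 0.557 mg/L × 1.64 L = 0.91 mg
potassium chloride: 9.72 g/L × 1.64 L = 15.94 g

ferric citrate 77.24 mg; ammonium nitrate 3.69 g; soytone 28.37 g; pyridoxine hydrochloride 22.14 mg; cyanocobalamin 0.91 mg; potassium chloride 15.94 g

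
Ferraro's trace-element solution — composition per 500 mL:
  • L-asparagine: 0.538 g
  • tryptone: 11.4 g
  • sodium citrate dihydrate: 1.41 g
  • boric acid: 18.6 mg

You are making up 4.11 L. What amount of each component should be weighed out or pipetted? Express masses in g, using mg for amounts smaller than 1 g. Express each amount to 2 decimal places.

Scale factor = 4110 mL / 500 mL = 8.22.
L-asparagine: 0.538 g × (4110 mL / 500 mL) = 4.42 g
tryptone: 11.4 g × (4110 mL / 500 mL) = 93.71 g
sodium citrate dihydrate: 1.41 g × (4110 mL / 500 mL) = 11.59 g
boric acid: 18.6 mg × (4110 mL / 500 mL) = 152.89 mg

L-asparagine 4.42 g; tryptone 93.71 g; sodium citrate dihydrate 11.59 g; boric acid 152.89 mg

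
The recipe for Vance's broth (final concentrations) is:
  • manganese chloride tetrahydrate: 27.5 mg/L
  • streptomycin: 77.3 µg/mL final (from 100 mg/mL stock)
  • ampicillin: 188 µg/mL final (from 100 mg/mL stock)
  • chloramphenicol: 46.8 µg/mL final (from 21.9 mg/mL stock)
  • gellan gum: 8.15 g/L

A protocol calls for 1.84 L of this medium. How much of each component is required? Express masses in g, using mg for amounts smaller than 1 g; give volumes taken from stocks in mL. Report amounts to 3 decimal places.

manganese chloride tetrahydrate 50.600 mg; streptomycin 1.422 mL; ampicillin 3.459 mL; chloramphenicol 3.932 mL; gellan gum 14.996 g

Working volume: 1.84 L.
manganese chloride tetrahydrate: 27.5 mg/L × 1.84 L = 50.600 mg
streptomycin: dilute stock: 77.3 µg/mL × 1840 mL ÷ 100000 µg/mL = 1.422 mL
ampicillin: dilute stock: 188 µg/mL × 1840 mL ÷ 100000 µg/mL = 3.459 mL
chloramphenicol: C1V1 = C2V2 → 46.8 µg/mL × 1840 mL ÷ 21900 µg/mL = 3.932 mL
gellan gum: 8.15 g/L × 1.84 L = 14.996 g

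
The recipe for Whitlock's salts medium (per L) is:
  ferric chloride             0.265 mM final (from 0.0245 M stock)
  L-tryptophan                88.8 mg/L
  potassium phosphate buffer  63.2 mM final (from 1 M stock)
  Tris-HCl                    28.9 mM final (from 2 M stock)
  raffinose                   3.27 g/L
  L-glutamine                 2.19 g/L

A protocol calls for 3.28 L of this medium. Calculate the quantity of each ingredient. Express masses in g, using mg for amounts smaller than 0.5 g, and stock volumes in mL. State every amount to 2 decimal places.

Scale factor relative to 1 L: 3.28.
ferric chloride: V = C2·V2/C1 = 0.265 mM × 3280 mL ÷ 24.5 mM = 35.48 mL
L-tryptophan: 88.8 mg/L × 3.28 L = 291.26 mg
potassium phosphate buffer: dilute stock: 63.2 mM × 3280 mL ÷ 1000 mM = 207.30 mL
Tris-HCl: V = C2·V2/C1 = 28.9 mM × 3280 mL ÷ 2000 mM = 47.40 mL
raffinose: 3.27 g/L × 3.28 L = 10.73 g
L-glutamine: 2.19 g/L × 3.28 L = 7.18 g

ferric chloride 35.48 mL; L-tryptophan 291.26 mg; potassium phosphate buffer 207.30 mL; Tris-HCl 47.40 mL; raffinose 10.73 g; L-glutamine 7.18 g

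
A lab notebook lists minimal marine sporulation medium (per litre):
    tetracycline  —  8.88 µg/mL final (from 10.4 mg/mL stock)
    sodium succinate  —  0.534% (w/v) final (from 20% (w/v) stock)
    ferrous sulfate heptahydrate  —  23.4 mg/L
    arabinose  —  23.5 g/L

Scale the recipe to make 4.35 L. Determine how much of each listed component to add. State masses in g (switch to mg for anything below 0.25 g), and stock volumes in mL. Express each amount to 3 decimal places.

Working volume: 4.35 L.
tetracycline: C1V1 = C2V2 → 8.88 µg/mL × 4350 mL ÷ 10400 µg/mL = 3.714 mL
sodium succinate: V = C2·V2/C1 = 0.534% ÷ 20% × 4350 mL = 116.145 mL
ferrous sulfate heptahydrate: 23.4 mg/L × 4.35 L = 101.790 mg
arabinose: 23.5 g/L × 4.35 L = 102.225 g

tetracycline 3.714 mL; sodium succinate 116.145 mL; ferrous sulfate heptahydrate 101.790 mg; arabinose 102.225 g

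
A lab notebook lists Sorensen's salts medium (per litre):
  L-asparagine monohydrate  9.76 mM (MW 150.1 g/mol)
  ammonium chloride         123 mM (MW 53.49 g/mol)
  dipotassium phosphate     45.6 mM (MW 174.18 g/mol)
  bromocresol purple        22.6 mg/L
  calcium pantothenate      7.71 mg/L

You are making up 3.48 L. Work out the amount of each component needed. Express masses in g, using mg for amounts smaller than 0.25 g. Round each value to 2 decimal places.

Working volume: 3.48 L.
L-asparagine monohydrate: 9.76 mmol/L × 150.1 g/mol × 3.48 L ÷ 1000 = 5.10 g
ammonium chloride: 123 mmol/L × 53.49 g/mol × 3.48 L ÷ 1000 = 22.90 g
dipotassium phosphate: 45.6 mmol/L × 174.18 g/mol × 3.48 L ÷ 1000 = 27.64 g
bromocresol purple: 22.6 mg/L × 3.48 L = 78.65 mg
calcium pantothenate: 7.71 mg/L × 3.48 L = 26.83 mg

L-asparagine monohydrate 5.10 g; ammonium chloride 22.90 g; dipotassium phosphate 27.64 g; bromocresol purple 78.65 mg; calcium pantothenate 26.83 mg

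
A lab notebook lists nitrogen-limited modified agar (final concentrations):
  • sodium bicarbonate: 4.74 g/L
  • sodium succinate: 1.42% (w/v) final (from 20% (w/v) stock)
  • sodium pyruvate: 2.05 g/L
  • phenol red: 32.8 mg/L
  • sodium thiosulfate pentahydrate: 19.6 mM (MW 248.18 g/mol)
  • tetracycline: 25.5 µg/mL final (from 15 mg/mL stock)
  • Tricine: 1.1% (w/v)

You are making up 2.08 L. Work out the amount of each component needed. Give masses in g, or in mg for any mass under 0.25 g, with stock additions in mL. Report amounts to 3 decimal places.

Working volume: 2.08 L.
sodium bicarbonate: 4.74 g/L × 2.08 L = 9.859 g
sodium succinate: V = C2·V2/C1 = 1.42% ÷ 20% × 2080 mL = 147.680 mL
sodium pyruvate: 2.05 g/L × 2.08 L = 4.264 g
phenol red: 32.8 mg/L × 2.08 L = 68.224 mg
sodium thiosulfate pentahydrate: 19.6 mmol/L × 248.18 g/mol × 2.08 L ÷ 1000 = 10.118 g
tetracycline: V = C2·V2/C1 = 25.5 µg/mL × 2080 mL ÷ 15000 µg/mL = 3.536 mL
Tricine: 1.1% w/v = 11 g/L → 11 × 2.08 L = 22.880 g

sodium bicarbonate 9.859 g; sodium succinate 147.680 mL; sodium pyruvate 4.264 g; phenol red 68.224 mg; sodium thiosulfate pentahydrate 10.118 g; tetracycline 3.536 mL; Tricine 22.880 g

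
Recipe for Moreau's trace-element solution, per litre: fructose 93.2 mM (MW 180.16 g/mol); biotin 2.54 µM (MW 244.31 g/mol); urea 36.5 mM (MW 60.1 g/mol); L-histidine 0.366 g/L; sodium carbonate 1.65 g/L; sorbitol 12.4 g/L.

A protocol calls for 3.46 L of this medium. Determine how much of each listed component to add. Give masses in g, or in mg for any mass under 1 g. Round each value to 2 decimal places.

Working volume: 3.46 L.
fructose: 93.2 mmol/L × 180.16 g/mol × 3.46 L ÷ 1000 = 58.10 g
biotin: 2.54 µmol/L × 244.31 g/mol × 3.46 L ÷ 1000 = 2.15 mg
urea: 36.5 mmol/L × 60.1 g/mol × 3.46 L ÷ 1000 = 7.59 g
L-histidine: 0.366 g/L × 3.46 L = 1.27 g
sodium carbonate: 1.65 g/L × 3.46 L = 5.71 g
sorbitol: 12.4 g/L × 3.46 L = 42.90 g

fructose 58.10 g; biotin 2.15 mg; urea 7.59 g; L-histidine 1.27 g; sodium carbonate 5.71 g; sorbitol 42.90 g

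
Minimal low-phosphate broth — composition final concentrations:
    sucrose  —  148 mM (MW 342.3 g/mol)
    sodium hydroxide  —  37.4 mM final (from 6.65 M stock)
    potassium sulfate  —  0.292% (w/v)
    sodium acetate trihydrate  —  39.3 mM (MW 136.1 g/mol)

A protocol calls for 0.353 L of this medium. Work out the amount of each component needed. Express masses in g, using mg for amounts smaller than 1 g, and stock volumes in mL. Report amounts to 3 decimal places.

sucrose 17.883 g; sodium hydroxide 1.985 mL; potassium sulfate 1.031 g; sodium acetate trihydrate 1.888 g

Scale factor relative to 1 L: 0.353.
sucrose: 148 mmol/L × 342.3 g/mol × 0.353 L ÷ 1000 = 17.883 g
sodium hydroxide: V = C2·V2/C1 = 37.4 mM × 353 mL ÷ 6650 mM = 1.985 mL
potassium sulfate: 0.292% w/v = 2.92 g/L → 2.92 × 0.353 L = 1.031 g
sodium acetate trihydrate: 39.3 mmol/L × 136.1 g/mol × 0.353 L ÷ 1000 = 1.888 g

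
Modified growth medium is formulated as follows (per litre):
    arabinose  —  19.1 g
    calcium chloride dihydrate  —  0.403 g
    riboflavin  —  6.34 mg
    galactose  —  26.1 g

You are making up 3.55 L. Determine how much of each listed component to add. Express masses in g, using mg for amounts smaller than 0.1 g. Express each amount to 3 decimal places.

arabinose 67.805 g; calcium chloride dihydrate 1.431 g; riboflavin 22.507 mg; galactose 92.655 g

Scale factor = 3550 mL / 1000 mL = 3.55.
arabinose: 19.1 g × (3550 mL / 1000 mL) = 67.805 g
calcium chloride dihydrate: 0.403 g × (3550 mL / 1000 mL) = 1.431 g
riboflavin: 6.34 mg × (3550 mL / 1000 mL) = 22.507 mg
galactose: 26.1 g × (3550 mL / 1000 mL) = 92.655 g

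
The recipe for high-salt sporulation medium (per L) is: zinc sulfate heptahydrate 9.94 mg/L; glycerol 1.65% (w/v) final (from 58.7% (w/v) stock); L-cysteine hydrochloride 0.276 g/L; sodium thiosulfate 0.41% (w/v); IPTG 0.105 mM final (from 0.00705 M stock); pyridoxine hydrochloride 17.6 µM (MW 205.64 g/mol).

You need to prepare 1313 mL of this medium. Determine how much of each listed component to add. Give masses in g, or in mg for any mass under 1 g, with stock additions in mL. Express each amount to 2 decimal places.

zinc sulfate heptahydrate 13.05 mg; glycerol 36.91 mL; L-cysteine hydrochloride 362.39 mg; sodium thiosulfate 5.38 g; IPTG 19.56 mL; pyridoxine hydrochloride 4.75 mg

Working volume: 1313 mL = 1.313 L.
zinc sulfate heptahydrate: 9.94 mg/L × 1.313 L = 13.05 mg
glycerol: C1V1 = C2V2 → 1.65% ÷ 58.7% × 1313 mL = 36.91 mL
L-cysteine hydrochloride: 0.276 g/L × 1.313 L = 0.362388 g = 362.39 mg
sodium thiosulfate: 0.41 g per 100 mL × 1313 mL ÷ 100 = 5.38 g
IPTG: V = C2·V2/C1 = 0.105 mM × 1313 mL ÷ 7.05 mM = 19.56 mL
pyridoxine hydrochloride: 17.6 µmol/L × 205.64 g/mol × 1.313 L ÷ 1000 = 4.75 mg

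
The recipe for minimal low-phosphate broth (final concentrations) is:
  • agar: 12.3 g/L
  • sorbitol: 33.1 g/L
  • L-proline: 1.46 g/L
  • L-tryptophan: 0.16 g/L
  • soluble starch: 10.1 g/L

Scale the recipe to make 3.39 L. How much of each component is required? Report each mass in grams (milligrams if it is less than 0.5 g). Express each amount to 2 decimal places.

agar 41.70 g; sorbitol 112.21 g; L-proline 4.95 g; L-tryptophan 0.54 g; soluble starch 34.24 g

Working volume: 3.39 L.
agar: 12.3 g/L × 3.39 L = 41.70 g
sorbitol: 33.1 g/L × 3.39 L = 112.21 g
L-proline: 1.46 g/L × 3.39 L = 4.95 g
L-tryptophan: 0.16 g/L × 3.39 L = 0.54 g
soluble starch: 10.1 g/L × 3.39 L = 34.24 g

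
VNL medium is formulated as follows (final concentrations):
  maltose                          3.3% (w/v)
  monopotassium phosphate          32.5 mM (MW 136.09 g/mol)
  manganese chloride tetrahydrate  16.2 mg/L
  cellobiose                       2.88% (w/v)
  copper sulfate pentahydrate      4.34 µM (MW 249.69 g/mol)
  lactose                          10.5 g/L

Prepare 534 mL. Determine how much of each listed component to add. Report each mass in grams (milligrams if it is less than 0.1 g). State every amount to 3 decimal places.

Scale factor relative to 1 L: 0.534.
maltose: 3.3 g per 100 mL × 534 mL ÷ 100 = 17.622 g
monopotassium phosphate: 32.5 mmol/L × 136.09 g/mol × 0.534 L ÷ 1000 = 2.362 g
manganese chloride tetrahydrate: 16.2 mg/L × 0.534 L = 8.651 mg
cellobiose: 2.88 g per 100 mL × 534 mL ÷ 100 = 15.379 g
copper sulfate pentahydrate: 4.34 µmol/L × 249.69 g/mol × 0.534 L ÷ 1000 = 0.579 mg
lactose: 10.5 g/L × 0.534 L = 5.607 g

maltose 17.622 g; monopotassium phosphate 2.362 g; manganese chloride tetrahydrate 8.651 mg; cellobiose 15.379 g; copper sulfate pentahydrate 0.579 mg; lactose 5.607 g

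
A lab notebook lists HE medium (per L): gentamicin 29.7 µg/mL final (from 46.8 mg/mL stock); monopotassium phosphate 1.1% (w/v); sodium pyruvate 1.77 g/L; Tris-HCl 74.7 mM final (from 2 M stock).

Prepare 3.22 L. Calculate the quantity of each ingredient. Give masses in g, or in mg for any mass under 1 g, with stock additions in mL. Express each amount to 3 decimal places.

Working volume: 3.22 L.
gentamicin: C1V1 = C2V2 → 29.7 µg/mL × 3220 mL ÷ 46800 µg/mL = 2.043 mL
monopotassium phosphate: 1.1 g per 100 mL × 3220 mL ÷ 100 = 35.420 g
sodium pyruvate: 1.77 g/L × 3.22 L = 5.699 g
Tris-HCl: V = C2·V2/C1 = 74.7 mM × 3220 mL ÷ 2000 mM = 120.267 mL

gentamicin 2.043 mL; monopotassium phosphate 35.420 g; sodium pyruvate 5.699 g; Tris-HCl 120.267 mL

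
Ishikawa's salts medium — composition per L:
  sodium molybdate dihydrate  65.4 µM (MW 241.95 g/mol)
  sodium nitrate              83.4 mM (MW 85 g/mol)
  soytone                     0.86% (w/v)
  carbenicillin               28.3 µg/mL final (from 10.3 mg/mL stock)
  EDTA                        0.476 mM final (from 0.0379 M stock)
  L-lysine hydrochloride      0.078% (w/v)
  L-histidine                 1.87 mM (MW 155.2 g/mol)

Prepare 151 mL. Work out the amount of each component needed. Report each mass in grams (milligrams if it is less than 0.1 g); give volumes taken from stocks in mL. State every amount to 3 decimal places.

Target volume = 151 mL = 0.151 L.
sodium molybdate dihydrate: 65.4 µmol/L × 241.95 g/mol × 0.151 L ÷ 1000 = 2.389 mg
sodium nitrate: 83.4 mmol/L × 85 g/mol × 0.151 L ÷ 1000 = 1.070 g
soytone: 0.86% w/v = 8.6 g/L → 8.6 × 0.151 L = 1.299 g
carbenicillin: V = C2·V2/C1 = 28.3 µg/mL × 151 mL ÷ 10300 µg/mL = 0.415 mL
EDTA: dilute stock: 0.476 mM × 151 mL ÷ 37.9 mM = 1.896 mL
L-lysine hydrochloride: 0.078 g per 100 mL × 151 mL ÷ 100 = 0.118 g
L-histidine: 1.87 mmol/L × 155.2 mg/mmol × 0.151 L = 43.824 mg

sodium molybdate dihydrate 2.389 mg; sodium nitrate 1.070 g; soytone 1.299 g; carbenicillin 0.415 mL; EDTA 1.896 mL; L-lysine hydrochloride 0.118 g; L-histidine 43.824 mg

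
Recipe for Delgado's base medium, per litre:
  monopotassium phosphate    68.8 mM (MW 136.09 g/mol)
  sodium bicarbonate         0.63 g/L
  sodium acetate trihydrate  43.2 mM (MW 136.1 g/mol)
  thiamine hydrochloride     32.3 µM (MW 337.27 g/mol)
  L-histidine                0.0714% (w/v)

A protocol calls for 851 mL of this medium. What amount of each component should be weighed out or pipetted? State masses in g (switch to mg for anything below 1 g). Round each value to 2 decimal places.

Scale factor relative to 1 L: 0.851.
monopotassium phosphate: 68.8 mmol/L × 136.09 g/mol × 0.851 L ÷ 1000 = 7.97 g
sodium bicarbonate: 0.63 g/L × 0.851 L = 0.53613 g = 536.13 mg
sodium acetate trihydrate: 43.2 mmol/L × 136.1 g/mol × 0.851 L ÷ 1000 = 5.00 g
thiamine hydrochloride: 32.3 µmol/L × 337.27 g/mol × 0.851 L ÷ 1000 = 9.27 mg
L-histidine: 0.0714 g per 100 mL × 851 mL ÷ 100 = 0.607614 g = 607.61 mg

monopotassium phosphate 7.97 g; sodium bicarbonate 536.13 mg; sodium acetate trihydrate 5.00 g; thiamine hydrochloride 9.27 mg; L-histidine 607.61 mg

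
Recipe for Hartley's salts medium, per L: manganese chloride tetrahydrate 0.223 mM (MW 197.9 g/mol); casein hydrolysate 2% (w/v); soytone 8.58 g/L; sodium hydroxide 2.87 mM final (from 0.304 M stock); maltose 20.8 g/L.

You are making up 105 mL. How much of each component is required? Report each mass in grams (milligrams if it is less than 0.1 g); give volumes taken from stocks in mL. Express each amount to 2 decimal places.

Scale factor relative to 1 L: 0.105.
manganese chloride tetrahydrate: 0.223 mmol/L × 197.9 mg/mmol × 0.105 L = 4.63 mg
casein hydrolysate: 2% w/v = 20 g/L → 20 × 0.105 L = 2.10 g
soytone: 8.58 g/L × 0.105 L = 0.90 g
sodium hydroxide: V = C2·V2/C1 = 2.87 mM × 105 mL ÷ 304 mM = 0.99 mL
maltose: 20.8 g/L × 0.105 L = 2.18 g

manganese chloride tetrahydrate 4.63 mg; casein hydrolysate 2.10 g; soytone 0.90 g; sodium hydroxide 0.99 mL; maltose 2.18 g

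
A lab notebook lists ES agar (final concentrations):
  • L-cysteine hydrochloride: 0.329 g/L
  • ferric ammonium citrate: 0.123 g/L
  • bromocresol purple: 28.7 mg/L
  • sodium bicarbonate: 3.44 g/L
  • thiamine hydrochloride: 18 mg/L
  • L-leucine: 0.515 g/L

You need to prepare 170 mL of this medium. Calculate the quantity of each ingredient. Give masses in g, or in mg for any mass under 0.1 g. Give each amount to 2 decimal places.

L-cysteine hydrochloride 55.93 mg; ferric ammonium citrate 20.91 mg; bromocresol purple 4.88 mg; sodium bicarbonate 0.58 g; thiamine hydrochloride 3.06 mg; L-leucine 87.55 mg

Target volume = 170 mL = 0.17 L.
L-cysteine hydrochloride: 0.329 g/L × 0.17 L = 0.05593 g = 55.93 mg
ferric ammonium citrate: 0.123 g/L × 0.17 L = 0.02091 g = 20.91 mg
bromocresol purple: 28.7 mg/L × 0.17 L = 4.88 mg
sodium bicarbonate: 3.44 g/L × 0.17 L = 0.58 g
thiamine hydrochloride: 18 mg/L × 0.17 L = 3.06 mg
L-leucine: 0.515 g/L × 0.17 L = 0.08755 g = 87.55 mg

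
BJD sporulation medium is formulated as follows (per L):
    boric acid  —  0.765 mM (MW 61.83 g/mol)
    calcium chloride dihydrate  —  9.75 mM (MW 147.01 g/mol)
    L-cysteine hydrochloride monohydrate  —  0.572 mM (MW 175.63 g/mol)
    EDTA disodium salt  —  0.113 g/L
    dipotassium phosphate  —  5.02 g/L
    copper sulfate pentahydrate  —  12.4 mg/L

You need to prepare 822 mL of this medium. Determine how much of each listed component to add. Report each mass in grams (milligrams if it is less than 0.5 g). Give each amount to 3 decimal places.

boric acid 38.881 mg; calcium chloride dihydrate 1.178 g; L-cysteine hydrochloride monohydrate 82.578 mg; EDTA disodium salt 92.886 mg; dipotassium phosphate 4.126 g; copper sulfate pentahydrate 10.193 mg

Scale factor relative to 1 L: 0.822.
boric acid: 0.765 mmol/L × 61.83 mg/mmol × 0.822 L = 38.881 mg
calcium chloride dihydrate: 9.75 mmol/L × 147.01 g/mol × 0.822 L ÷ 1000 = 1.178 g
L-cysteine hydrochloride monohydrate: 0.572 mmol/L × 175.63 mg/mmol × 0.822 L = 82.578 mg
EDTA disodium salt: 0.113 g/L × 0.822 L = 0.092886 g = 92.886 mg
dipotassium phosphate: 5.02 g/L × 0.822 L = 4.126 g
copper sulfate pentahydrate: 12.4 mg/L × 0.822 L = 10.193 mg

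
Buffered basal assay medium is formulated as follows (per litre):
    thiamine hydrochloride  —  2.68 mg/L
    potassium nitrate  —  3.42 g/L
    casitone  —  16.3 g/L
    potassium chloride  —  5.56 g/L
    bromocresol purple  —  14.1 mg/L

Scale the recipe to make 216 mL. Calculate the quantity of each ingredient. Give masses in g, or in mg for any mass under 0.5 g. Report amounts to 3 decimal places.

thiamine hydrochloride 0.579 mg; potassium nitrate 0.739 g; casitone 3.521 g; potassium chloride 1.201 g; bromocresol purple 3.046 mg

Scale factor relative to 1 L: 0.216.
thiamine hydrochloride: 2.68 mg/L × 0.216 L = 0.579 mg
potassium nitrate: 3.42 g/L × 0.216 L = 0.739 g
casitone: 16.3 g/L × 0.216 L = 3.521 g
potassium chloride: 5.56 g/L × 0.216 L = 1.201 g
bromocresol purple: 14.1 mg/L × 0.216 L = 3.046 mg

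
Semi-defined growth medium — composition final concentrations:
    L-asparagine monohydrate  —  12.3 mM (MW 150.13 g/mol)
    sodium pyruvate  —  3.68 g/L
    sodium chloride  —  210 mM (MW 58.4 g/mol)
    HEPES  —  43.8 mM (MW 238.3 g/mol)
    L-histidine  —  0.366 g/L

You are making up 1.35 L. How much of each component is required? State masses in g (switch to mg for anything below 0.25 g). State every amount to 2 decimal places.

Scale factor relative to 1 L: 1.35.
L-asparagine monohydrate: 12.3 mmol/L × 150.13 g/mol × 1.35 L ÷ 1000 = 2.49 g
sodium pyruvate: 3.68 g/L × 1.35 L = 4.97 g
sodium chloride: 210 mmol/L × 58.4 g/mol × 1.35 L ÷ 1000 = 16.56 g
HEPES: 43.8 mmol/L × 238.3 g/mol × 1.35 L ÷ 1000 = 14.09 g
L-histidine: 0.366 g/L × 1.35 L = 0.49 g

L-asparagine monohydrate 2.49 g; sodium pyruvate 4.97 g; sodium chloride 16.56 g; HEPES 14.09 g; L-histidine 0.49 g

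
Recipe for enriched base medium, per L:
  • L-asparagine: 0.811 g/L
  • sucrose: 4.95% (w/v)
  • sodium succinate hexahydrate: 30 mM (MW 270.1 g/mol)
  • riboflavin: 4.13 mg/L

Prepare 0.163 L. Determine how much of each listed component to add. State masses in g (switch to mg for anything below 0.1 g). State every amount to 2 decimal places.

Scale factor relative to 1 L: 0.163.
L-asparagine: 0.811 g/L × 0.163 L = 0.13 g
sucrose: 4.95% w/v = 49.5 g/L → 49.5 × 0.163 L = 8.07 g
sodium succinate hexahydrate: 30 mmol/L × 270.1 g/mol × 0.163 L ÷ 1000 = 1.32 g
riboflavin: 4.13 mg/L × 0.163 L = 0.67 mg

L-asparagine 0.13 g; sucrose 8.07 g; sodium succinate hexahydrate 1.32 g; riboflavin 0.67 mg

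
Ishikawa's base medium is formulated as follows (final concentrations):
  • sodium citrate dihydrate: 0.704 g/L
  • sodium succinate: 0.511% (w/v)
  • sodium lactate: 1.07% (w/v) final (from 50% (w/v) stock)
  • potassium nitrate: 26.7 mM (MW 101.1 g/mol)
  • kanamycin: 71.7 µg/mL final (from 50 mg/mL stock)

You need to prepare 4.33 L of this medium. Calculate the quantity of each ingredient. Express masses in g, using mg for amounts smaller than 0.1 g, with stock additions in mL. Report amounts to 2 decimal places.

sodium citrate dihydrate 3.05 g; sodium succinate 22.13 g; sodium lactate 92.66 mL; potassium nitrate 11.69 g; kanamycin 6.21 mL

Working volume: 4.33 L.
sodium citrate dihydrate: 0.704 g/L × 4.33 L = 3.05 g
sodium succinate: 0.511 g per 100 mL × 4330 mL ÷ 100 = 22.13 g
sodium lactate: V = C2·V2/C1 = 1.07% ÷ 50% × 4330 mL = 92.66 mL
potassium nitrate: 26.7 mmol/L × 101.1 g/mol × 4.33 L ÷ 1000 = 11.69 g
kanamycin: C1V1 = C2V2 → 71.7 µg/mL × 4330 mL ÷ 50000 µg/mL = 6.21 mL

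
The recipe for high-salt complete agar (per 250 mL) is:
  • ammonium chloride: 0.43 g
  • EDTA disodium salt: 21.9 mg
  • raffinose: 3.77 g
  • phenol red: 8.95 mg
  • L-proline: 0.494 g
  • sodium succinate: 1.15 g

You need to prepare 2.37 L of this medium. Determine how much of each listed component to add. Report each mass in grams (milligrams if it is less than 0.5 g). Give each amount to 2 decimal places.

ammonium chloride 4.08 g; EDTA disodium salt 207.61 mg; raffinose 35.74 g; phenol red 84.85 mg; L-proline 4.68 g; sodium succinate 10.90 g

Scale factor = 2370 mL / 250 mL = 9.48.
ammonium chloride: 0.43 g × (2370 mL / 250 mL) = 4.08 g
EDTA disodium salt: 21.9 mg × (2370 mL / 250 mL) = 207.61 mg
raffinose: 3.77 g × (2370 mL / 250 mL) = 35.74 g
phenol red: 8.95 mg × (2370 mL / 250 mL) = 84.85 mg
L-proline: 0.494 g × (2370 mL / 250 mL) = 4.68 g
sodium succinate: 1.15 g × (2370 mL / 250 mL) = 10.90 g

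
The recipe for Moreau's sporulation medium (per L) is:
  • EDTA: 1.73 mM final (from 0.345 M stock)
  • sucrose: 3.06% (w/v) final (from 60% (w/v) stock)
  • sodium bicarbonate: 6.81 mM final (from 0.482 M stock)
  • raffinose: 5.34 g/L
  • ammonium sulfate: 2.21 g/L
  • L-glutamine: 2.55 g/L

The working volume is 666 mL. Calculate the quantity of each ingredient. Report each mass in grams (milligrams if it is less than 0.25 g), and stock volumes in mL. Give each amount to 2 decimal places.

EDTA 3.34 mL; sucrose 33.97 mL; sodium bicarbonate 9.41 mL; raffinose 3.56 g; ammonium sulfate 1.47 g; L-glutamine 1.70 g

Scale factor relative to 1 L: 0.666.
EDTA: C1V1 = C2V2 → 1.73 mM × 666 mL ÷ 345 mM = 3.34 mL
sucrose: dilute stock: 3.06% ÷ 60% × 666 mL = 33.97 mL
sodium bicarbonate: C1V1 = C2V2 → 6.81 mM × 666 mL ÷ 482 mM = 9.41 mL
raffinose: 5.34 g/L × 0.666 L = 3.56 g
ammonium sulfate: 2.21 g/L × 0.666 L = 1.47 g
L-glutamine: 2.55 g/L × 0.666 L = 1.70 g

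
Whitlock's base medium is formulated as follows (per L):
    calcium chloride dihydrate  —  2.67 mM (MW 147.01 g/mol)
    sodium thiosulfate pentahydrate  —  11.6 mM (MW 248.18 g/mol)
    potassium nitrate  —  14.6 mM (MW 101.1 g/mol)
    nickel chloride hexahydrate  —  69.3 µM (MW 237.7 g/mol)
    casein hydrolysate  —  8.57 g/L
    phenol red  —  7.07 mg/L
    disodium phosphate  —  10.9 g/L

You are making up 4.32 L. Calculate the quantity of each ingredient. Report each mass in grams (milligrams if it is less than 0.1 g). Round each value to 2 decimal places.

Working volume: 4.32 L.
calcium chloride dihydrate: 2.67 mmol/L × 147.01 g/mol × 4.32 L ÷ 1000 = 1.70 g
sodium thiosulfate pentahydrate: 11.6 mmol/L × 248.18 g/mol × 4.32 L ÷ 1000 = 12.44 g
potassium nitrate: 14.6 mmol/L × 101.1 g/mol × 4.32 L ÷ 1000 = 6.38 g
nickel chloride hexahydrate: 69.3 µmol/L × 237.7 g/mol × 4.32 L ÷ 1000 = 71.16 mg
casein hydrolysate: 8.57 g/L × 4.32 L = 37.02 g
phenol red: 7.07 mg/L × 4.32 L = 30.54 mg
disodium phosphate: 10.9 g/L × 4.32 L = 47.09 g

calcium chloride dihydrate 1.70 g; sodium thiosulfate pentahydrate 12.44 g; potassium nitrate 6.38 g; nickel chloride hexahydrate 71.16 mg; casein hydrolysate 37.02 g; phenol red 30.54 mg; disodium phosphate 47.09 g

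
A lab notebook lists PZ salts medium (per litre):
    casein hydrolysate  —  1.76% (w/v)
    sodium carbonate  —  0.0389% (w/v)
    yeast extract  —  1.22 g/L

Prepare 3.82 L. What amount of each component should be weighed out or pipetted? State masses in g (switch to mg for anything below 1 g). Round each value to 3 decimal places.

Scale factor relative to 1 L: 3.82.
casein hydrolysate: 1.76 g per 100 mL × 3820 mL ÷ 100 = 67.232 g
sodium carbonate: 0.0389% w/v = 0.389 g/L → 0.389 × 3.82 L = 1.486 g
yeast extract: 1.22 g/L × 3.82 L = 4.660 g

casein hydrolysate 67.232 g; sodium carbonate 1.486 g; yeast extract 4.660 g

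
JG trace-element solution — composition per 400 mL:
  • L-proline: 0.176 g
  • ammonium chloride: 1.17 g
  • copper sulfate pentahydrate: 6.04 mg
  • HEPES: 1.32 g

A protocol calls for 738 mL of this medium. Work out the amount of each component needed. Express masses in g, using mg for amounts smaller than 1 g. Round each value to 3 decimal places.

L-proline 324.720 mg; ammonium chloride 2.159 g; copper sulfate pentahydrate 11.144 mg; HEPES 2.435 g

Scale factor = 738 mL / 400 mL = 1.845.
L-proline: 0.176 g × (738 mL / 400 mL) = 0.32472 g = 324.720 mg
ammonium chloride: 1.17 g × (738 mL / 400 mL) = 2.159 g
copper sulfate pentahydrate: 6.04 mg × (738 mL / 400 mL) = 11.144 mg
HEPES: 1.32 g × (738 mL / 400 mL) = 2.435 g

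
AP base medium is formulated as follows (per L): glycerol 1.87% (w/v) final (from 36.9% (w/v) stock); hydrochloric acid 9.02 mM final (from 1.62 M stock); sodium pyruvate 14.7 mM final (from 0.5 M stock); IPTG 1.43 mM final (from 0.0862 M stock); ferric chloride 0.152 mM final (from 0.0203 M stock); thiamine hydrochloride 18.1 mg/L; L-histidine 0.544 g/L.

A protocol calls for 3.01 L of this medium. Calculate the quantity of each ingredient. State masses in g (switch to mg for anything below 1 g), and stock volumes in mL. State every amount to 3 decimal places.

Scale factor relative to 1 L: 3.01.
glycerol: C1V1 = C2V2 → 1.87% ÷ 36.9% × 3010 mL = 152.539 mL
hydrochloric acid: dilute stock: 9.02 mM × 3010 mL ÷ 1620 mM = 16.759 mL
sodium pyruvate: C1V1 = C2V2 → 14.7 mM × 3010 mL ÷ 500 mM = 88.494 mL
IPTG: dilute stock: 1.43 mM × 3010 mL ÷ 86.2 mM = 49.934 mL
ferric chloride: C1V1 = C2V2 → 0.152 mM × 3010 mL ÷ 20.3 mM = 22.538 mL
thiamine hydrochloride: 18.1 mg/L × 3.01 L = 54.481 mg
L-histidine: 0.544 g/L × 3.01 L = 1.637 g

glycerol 152.539 mL; hydrochloric acid 16.759 mL; sodium pyruvate 88.494 mL; IPTG 49.934 mL; ferric chloride 22.538 mL; thiamine hydrochloride 54.481 mg; L-histidine 1.637 g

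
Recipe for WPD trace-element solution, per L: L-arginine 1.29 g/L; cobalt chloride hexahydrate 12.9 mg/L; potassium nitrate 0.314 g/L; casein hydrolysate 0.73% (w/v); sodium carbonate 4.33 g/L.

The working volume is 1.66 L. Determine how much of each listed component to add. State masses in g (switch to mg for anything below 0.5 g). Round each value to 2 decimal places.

Scale factor relative to 1 L: 1.66.
L-arginine: 1.29 g/L × 1.66 L = 2.14 g
cobalt chloride hexahydrate: 12.9 mg/L × 1.66 L = 21.41 mg
potassium nitrate: 0.314 g/L × 1.66 L = 0.52 g
casein hydrolysate: 0.73% w/v = 7.3 g/L → 7.3 × 1.66 L = 12.12 g
sodium carbonate: 4.33 g/L × 1.66 L = 7.19 g

L-arginine 2.14 g; cobalt chloride hexahydrate 21.41 mg; potassium nitrate 0.52 g; casein hydrolysate 12.12 g; sodium carbonate 7.19 g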